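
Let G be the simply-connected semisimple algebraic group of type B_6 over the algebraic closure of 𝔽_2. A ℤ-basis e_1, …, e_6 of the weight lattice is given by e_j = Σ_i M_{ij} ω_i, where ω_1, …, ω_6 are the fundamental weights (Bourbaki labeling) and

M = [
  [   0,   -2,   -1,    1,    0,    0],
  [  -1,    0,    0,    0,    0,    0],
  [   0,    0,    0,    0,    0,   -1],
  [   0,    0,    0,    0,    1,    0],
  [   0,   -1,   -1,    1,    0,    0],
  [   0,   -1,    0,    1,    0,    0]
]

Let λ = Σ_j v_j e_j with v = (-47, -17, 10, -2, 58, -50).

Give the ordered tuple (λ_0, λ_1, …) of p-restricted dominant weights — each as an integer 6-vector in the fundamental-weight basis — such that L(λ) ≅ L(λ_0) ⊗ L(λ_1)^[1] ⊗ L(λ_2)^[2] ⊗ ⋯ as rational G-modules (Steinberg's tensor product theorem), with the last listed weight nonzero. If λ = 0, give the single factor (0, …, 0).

((0, 1, 0, 0, 1, 1), (1, 1, 1, 1, 0, 1), (1, 1, 0, 0, 1, 1), (0, 1, 0, 1, 0, 1), (1, 0, 1, 1, 0, 0), (0, 1, 1, 1, 0, 0))

In the fundamental-weight basis, λ has coordinates c = M·v (v = (-47, -17, 10, -2, 58, -50)):
  c_1 = 0*-47 + -2*-17 + -1*10 + 1*-2 + 0*58 + 0*-50 = 22
  c_2 = -1*-47 + 0*-17 + 0*10 + 0*-2 + 0*58 + 0*-50 = 47
  c_3 = 0*-47 + 0*-17 + 0*10 + 0*-2 + 0*58 + -1*-50 = 50
  c_4 = 0*-47 + 0*-17 + 0*10 + 0*-2 + 1*58 + 0*-50 = 58
  c_5 = 0*-47 + -1*-17 + -1*10 + 1*-2 + 0*58 + 0*-50 = 5
  c_6 = 0*-47 + -1*-17 + 0*10 + 1*-2 + 0*58 + 0*-50 = 15
Expand coordinatewise in base 2:
  c_1 = 22 = 0·2^0 + 1·2^1 + 1·2^2 + 0·2^3 + 1·2^4
  c_2 = 47 = 1·2^0 + 1·2^1 + 1·2^2 + 1·2^3 + 0·2^4 + 1·2^5
  c_3 = 50 = 0·2^0 + 1·2^1 + 0·2^2 + 0·2^3 + 1·2^4 + 1·2^5
  c_4 = 58 = 0·2^0 + 1·2^1 + 0·2^2 + 1·2^3 + 1·2^4 + 1·2^5
  c_5 = 5 = 1·2^0 + 0·2^1 + 1·2^2
  c_6 = 15 = 1·2^0 + 1·2^1 + 1·2^2 + 1·2^3
p-restricted factor λ_0 = (0, 1, 0, 0, 1, 1)
p-restricted factor λ_1 = (1, 1, 1, 1, 0, 1)
p-restricted factor λ_2 = (1, 1, 0, 0, 1, 1)
p-restricted factor λ_3 = (0, 1, 0, 1, 0, 1)
p-restricted factor λ_4 = (1, 0, 1, 1, 0, 0)
p-restricted factor λ_5 = (0, 1, 1, 1, 0, 0)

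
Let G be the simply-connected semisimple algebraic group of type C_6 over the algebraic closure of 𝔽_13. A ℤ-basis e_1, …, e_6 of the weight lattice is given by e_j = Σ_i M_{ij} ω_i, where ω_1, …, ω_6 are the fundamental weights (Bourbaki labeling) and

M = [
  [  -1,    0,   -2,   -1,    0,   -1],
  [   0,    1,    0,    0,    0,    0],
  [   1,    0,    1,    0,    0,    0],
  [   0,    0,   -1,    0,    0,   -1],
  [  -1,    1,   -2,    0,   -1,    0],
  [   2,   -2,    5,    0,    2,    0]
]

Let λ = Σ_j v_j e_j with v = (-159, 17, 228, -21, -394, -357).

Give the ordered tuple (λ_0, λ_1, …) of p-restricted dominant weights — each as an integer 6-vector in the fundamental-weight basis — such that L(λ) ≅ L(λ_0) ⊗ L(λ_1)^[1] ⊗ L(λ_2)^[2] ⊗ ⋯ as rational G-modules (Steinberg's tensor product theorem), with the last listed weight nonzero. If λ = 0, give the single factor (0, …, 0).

Compute c_i = Σ_j M_{ij} v_j with v = (-159, 17, 228, -21, -394, -357):
  c_1 = -1*-159 + 0*17 + -2*228 + -1*-21 + 0*-394 + -1*-357 = 81
  c_2 = 0*-159 + 1*17 + 0*228 + 0*-21 + 0*-394 + 0*-357 = 17
  c_3 = 1*-159 + 0*17 + 1*228 + 0*-21 + 0*-394 + 0*-357 = 69
  c_4 = 0*-159 + 0*17 + -1*228 + 0*-21 + 0*-394 + -1*-357 = 129
  c_5 = -1*-159 + 1*17 + -2*228 + 0*-21 + -1*-394 + 0*-357 = 114
  c_6 = 2*-159 + -2*17 + 5*228 + 0*-21 + 2*-394 + 0*-357 = 0
p = 13; digits c_i = Σ_j d_{ij}·13^j, 0 ≤ d_{ij} < 13:
  c_1 = 81 = 3·13^0 + 6·13^1
  c_2 = 17 = 4·13^0 + 1·13^1
  c_3 = 69 = 4·13^0 + 5·13^1
  c_4 = 129 = 12·13^0 + 9·13^1
  c_5 = 114 = 10·13^0 + 8·13^1
  c_6 = 0
p-restricted factor λ_0 = (3, 4, 4, 12, 10, 0)
p-restricted factor λ_1 = (6, 1, 5, 9, 8, 0)

((3, 4, 4, 12, 10, 0), (6, 1, 5, 9, 8, 0))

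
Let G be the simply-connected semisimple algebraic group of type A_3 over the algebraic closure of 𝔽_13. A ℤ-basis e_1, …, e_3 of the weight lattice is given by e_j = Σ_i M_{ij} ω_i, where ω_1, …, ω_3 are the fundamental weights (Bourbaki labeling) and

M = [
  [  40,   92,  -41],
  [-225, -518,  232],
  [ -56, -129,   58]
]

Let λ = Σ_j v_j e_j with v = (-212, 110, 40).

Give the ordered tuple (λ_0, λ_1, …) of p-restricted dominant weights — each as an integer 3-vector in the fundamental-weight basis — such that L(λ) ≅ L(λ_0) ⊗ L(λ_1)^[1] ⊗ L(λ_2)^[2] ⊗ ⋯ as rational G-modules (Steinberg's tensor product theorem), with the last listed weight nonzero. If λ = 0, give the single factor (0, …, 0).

((0, 0, 2),)

In the fundamental-weight basis, λ has coordinates c = M·v (v = (-212, 110, 40)):
  c_1 = (40)·(-212) + (92)·(110) + (-41)·(40) = 0
  c_2 = (-225)·(-212) + (-518)·(110) + (232)·(40) = 0
  c_3 = (-56)·(-212) + (-129)·(110) + (58)·(40) = 2
p = 13; digits c_i = Σ_j d_{ij}·13^j, 0 ≤ d_{ij} < 13:
  c_1 = 0
  c_2 = 0
  c_3 = 2 = 2·13^0
p-restricted factor λ_0 = (0, 0, 2)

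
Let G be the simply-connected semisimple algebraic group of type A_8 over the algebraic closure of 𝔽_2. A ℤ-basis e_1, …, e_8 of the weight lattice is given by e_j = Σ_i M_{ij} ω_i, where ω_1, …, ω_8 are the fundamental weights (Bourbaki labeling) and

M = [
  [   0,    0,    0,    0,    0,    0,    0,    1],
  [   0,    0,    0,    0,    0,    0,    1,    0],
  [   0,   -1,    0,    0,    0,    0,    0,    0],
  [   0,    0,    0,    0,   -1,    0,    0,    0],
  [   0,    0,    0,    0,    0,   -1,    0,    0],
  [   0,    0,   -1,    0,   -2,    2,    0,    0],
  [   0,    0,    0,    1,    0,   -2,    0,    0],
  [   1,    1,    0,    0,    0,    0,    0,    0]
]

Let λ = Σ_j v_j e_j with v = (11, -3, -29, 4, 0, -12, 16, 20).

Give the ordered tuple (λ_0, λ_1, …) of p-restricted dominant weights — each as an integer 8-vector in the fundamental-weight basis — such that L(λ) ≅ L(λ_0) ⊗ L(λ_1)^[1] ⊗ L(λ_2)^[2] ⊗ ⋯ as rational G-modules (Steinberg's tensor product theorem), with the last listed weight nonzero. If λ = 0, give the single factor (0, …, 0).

Compute c_i = Σ_j M_{ij} v_j with v = (11, -3, -29, 4, 0, -12, 16, 20):
  c_1 = 0*11 + 0*-3 + 0*-29 + 0*4 + 0*0 + 0*-12 + 0*16 + 1*20 = 20
  c_2 = 0*11 + 0*-3 + 0*-29 + 0*4 + 0*0 + 0*-12 + 1*16 + 0*20 = 16
  c_3 = 0*11 + -1*-3 + 0*-29 + 0*4 + 0*0 + 0*-12 + 0*16 + 0*20 = 3
  c_4 = 0*11 + 0*-3 + 0*-29 + 0*4 + -1*0 + 0*-12 + 0*16 + 0*20 = 0
  c_5 = 0*11 + 0*-3 + 0*-29 + 0*4 + 0*0 + -1*-12 + 0*16 + 0*20 = 12
  c_6 = 0*11 + 0*-3 + -1*-29 + 0*4 + -2*0 + 2*-12 + 0*16 + 0*20 = 5
  c_7 = 0*11 + 0*-3 + 0*-29 + 1*4 + 0*0 + -2*-12 + 0*16 + 0*20 = 28
  c_8 = 1*11 + 1*-3 + 0*-29 + 0*4 + 0*0 + 0*-12 + 0*16 + 0*20 = 8
p = 2; digits c_i = Σ_j d_{ij}·2^j, 0 ≤ d_{ij} < 2:
  c_1 = 20 = 0·2^0 + 0·2^1 + 1·2^2 + 0·2^3 + 1·2^4
  c_2 = 16 = 0·2^0 + 0·2^1 + 0·2^2 + 0·2^3 + 1·2^4
  c_3 = 3 = 1·2^0 + 1·2^1
  c_4 = 0
  c_5 = 12 = 0·2^0 + 0·2^1 + 1·2^2 + 1·2^3
  c_6 = 5 = 1·2^0 + 0·2^1 + 1·2^2
  c_7 = 28 = 0·2^0 + 0·2^1 + 1·2^2 + 1·2^3 + 1·2^4
  c_8 = 8 = 0·2^0 + 0·2^1 + 0·2^2 + 1·2^3
Factor λ_0 = (0, 0, 1, 0, 0, 1, 0, 0)
Factor λ_1 = (0, 0, 1, 0, 0, 0, 0, 0)
Factor λ_2 = (1, 0, 0, 0, 1, 1, 1, 0)
Factor λ_3 = (0, 0, 0, 0, 1, 0, 1, 1)
Factor λ_4 = (1, 1, 0, 0, 0, 0, 1, 0)

((0, 0, 1, 0, 0, 1, 0, 0), (0, 0, 1, 0, 0, 0, 0, 0), (1, 0, 0, 0, 1, 1, 1, 0), (0, 0, 0, 0, 1, 0, 1, 1), (1, 1, 0, 0, 0, 0, 1, 0))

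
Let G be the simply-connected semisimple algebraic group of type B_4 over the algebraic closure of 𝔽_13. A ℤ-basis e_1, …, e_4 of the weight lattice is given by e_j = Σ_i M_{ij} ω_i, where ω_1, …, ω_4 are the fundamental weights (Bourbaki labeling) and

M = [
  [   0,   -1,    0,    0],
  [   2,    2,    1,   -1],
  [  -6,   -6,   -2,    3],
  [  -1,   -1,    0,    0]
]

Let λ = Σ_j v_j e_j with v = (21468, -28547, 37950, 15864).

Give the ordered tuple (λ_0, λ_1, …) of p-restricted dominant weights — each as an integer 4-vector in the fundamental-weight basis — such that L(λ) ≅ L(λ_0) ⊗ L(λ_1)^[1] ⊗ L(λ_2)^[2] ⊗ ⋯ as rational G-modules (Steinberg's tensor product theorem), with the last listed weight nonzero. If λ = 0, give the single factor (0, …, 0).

((12, 11, 9, 7), (11, 11, 10, 11), (12, 7, 5, 2), (12, 3, 6, 3))

ω-coordinates c = M·v, v = (21468, -28547, 37950, 15864):
  c_1 = (0)·(21468) + (-1)·(-28547) + (0)·(37950) + (0)·(15864) = 28547
  c_2 = (2)·(21468) + (2)·(-28547) + (1)·(37950) + (-1)·(15864) = 7928
  c_3 = (-6)·(21468) + (-6)·(-28547) + (-2)·(37950) + (3)·(15864) = 14166
  c_4 = (-1)·(21468) + (-1)·(-28547) + (0)·(37950) + (0)·(15864) = 7079
Writing each c_i in base p = 13:
  c_1 = 28547 = 12·13^0 + 11·13^1 + 12·13^2 + 12·13^3
  c_2 = 7928 = 11·13^0 + 11·13^1 + 7·13^2 + 3·13^3
  c_3 = 14166 = 9·13^0 + 10·13^1 + 5·13^2 + 6·13^3
  c_4 = 7079 = 7·13^0 + 11·13^1 + 2·13^2 + 3·13^3
Factor λ_0 = (12, 11, 9, 7)
Factor λ_1 = (11, 11, 10, 11)
Factor λ_2 = (12, 7, 5, 2)
Factor λ_3 = (12, 3, 6, 3)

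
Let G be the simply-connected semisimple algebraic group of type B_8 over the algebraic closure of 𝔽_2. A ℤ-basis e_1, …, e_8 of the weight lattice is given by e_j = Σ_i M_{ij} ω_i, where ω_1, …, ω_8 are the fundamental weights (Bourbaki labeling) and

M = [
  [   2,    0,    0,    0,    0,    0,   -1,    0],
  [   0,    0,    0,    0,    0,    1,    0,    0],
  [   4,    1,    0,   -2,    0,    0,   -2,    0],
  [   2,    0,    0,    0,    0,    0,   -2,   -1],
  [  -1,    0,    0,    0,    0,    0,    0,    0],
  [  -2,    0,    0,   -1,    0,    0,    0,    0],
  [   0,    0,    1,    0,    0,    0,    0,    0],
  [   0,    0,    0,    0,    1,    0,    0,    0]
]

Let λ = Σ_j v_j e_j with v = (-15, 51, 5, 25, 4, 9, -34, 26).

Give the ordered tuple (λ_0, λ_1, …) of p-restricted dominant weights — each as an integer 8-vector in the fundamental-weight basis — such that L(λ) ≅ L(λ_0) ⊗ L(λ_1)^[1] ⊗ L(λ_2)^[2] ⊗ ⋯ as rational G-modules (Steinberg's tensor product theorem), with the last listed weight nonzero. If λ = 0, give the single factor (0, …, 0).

((0, 1, 1, 0, 1, 1, 1, 0), (0, 0, 0, 0, 1, 0, 0, 0), (1, 0, 0, 1, 1, 1, 1, 1), (0, 1, 1, 1, 1, 0, 0, 0))

Compute c_i = Σ_j M_{ij} v_j with v = (-15, 51, 5, 25, 4, 9, -34, 26):
  c_1 = (2)·(-15) + (0)·(51) + (0)·(5) + (0)·(25) + (0)·(4) + (0)·(9) + (-1)·(-34) + (0)·(26) = 4
  c_2 = (0)·(-15) + (0)·(51) + (0)·(5) + (0)·(25) + (0)·(4) + (1)·(9) + (0)·(-34) + (0)·(26) = 9
  c_3 = (4)·(-15) + (1)·(51) + (0)·(5) + (-2)·(25) + (0)·(4) + (0)·(9) + (-2)·(-34) + (0)·(26) = 9
  c_4 = (2)·(-15) + (0)·(51) + (0)·(5) + (0)·(25) + (0)·(4) + (0)·(9) + (-2)·(-34) + (-1)·(26) = 12
  c_5 = (-1)·(-15) + (0)·(51) + (0)·(5) + (0)·(25) + (0)·(4) + (0)·(9) + (0)·(-34) + (0)·(26) = 15
  c_6 = (-2)·(-15) + (0)·(51) + (0)·(5) + (-1)·(25) + (0)·(4) + (0)·(9) + (0)·(-34) + (0)·(26) = 5
  c_7 = (0)·(-15) + (0)·(51) + (1)·(5) + (0)·(25) + (0)·(4) + (0)·(9) + (0)·(-34) + (0)·(26) = 5
  c_8 = (0)·(-15) + (0)·(51) + (0)·(5) + (0)·(25) + (1)·(4) + (0)·(9) + (0)·(-34) + (0)·(26) = 4
p = 2; digits c_i = Σ_j d_{ij}·2^j, 0 ≤ d_{ij} < 2:
  c_1 = 4 = 0·2^0 + 0·2^1 + 1·2^2
  c_2 = 9 = 1·2^0 + 0·2^1 + 0·2^2 + 1·2^3
  c_3 = 9 = 1·2^0 + 0·2^1 + 0·2^2 + 1·2^3
  c_4 = 12 = 0·2^0 + 0·2^1 + 1·2^2 + 1·2^3
  c_5 = 15 = 1·2^0 + 1·2^1 + 1·2^2 + 1·2^3
  c_6 = 5 = 1·2^0 + 0·2^1 + 1·2^2
  c_7 = 5 = 1·2^0 + 0·2^1 + 1·2^2
  c_8 = 4 = 0·2^0 + 0·2^1 + 1·2^2
p-restricted factor λ_0 = (0, 1, 1, 0, 1, 1, 1, 0)
p-restricted factor λ_1 = (0, 0, 0, 0, 1, 0, 0, 0)
p-restricted factor λ_2 = (1, 0, 0, 1, 1, 1, 1, 1)
p-restricted factor λ_3 = (0, 1, 1, 1, 1, 0, 0, 0)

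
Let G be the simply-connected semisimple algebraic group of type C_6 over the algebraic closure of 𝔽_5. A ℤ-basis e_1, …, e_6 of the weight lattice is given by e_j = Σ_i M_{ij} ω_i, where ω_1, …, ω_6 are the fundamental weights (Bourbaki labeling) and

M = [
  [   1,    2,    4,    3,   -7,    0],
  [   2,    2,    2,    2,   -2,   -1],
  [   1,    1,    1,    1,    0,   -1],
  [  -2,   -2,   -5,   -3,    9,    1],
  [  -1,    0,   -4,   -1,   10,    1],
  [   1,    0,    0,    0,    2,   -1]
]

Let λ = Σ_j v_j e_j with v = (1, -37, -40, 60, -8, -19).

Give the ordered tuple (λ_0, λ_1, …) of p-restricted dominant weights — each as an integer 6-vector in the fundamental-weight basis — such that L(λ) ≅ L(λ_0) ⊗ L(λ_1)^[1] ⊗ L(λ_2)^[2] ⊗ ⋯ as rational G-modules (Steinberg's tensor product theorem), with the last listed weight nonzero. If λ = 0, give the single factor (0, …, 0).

In the fundamental-weight basis, λ has coordinates c = M·v (v = (1, -37, -40, 60, -8, -19)):
  c_1 = (1)·(1) + (2)·(-37) + (4)·(-40) + (3)·(60) + (-7)·(-8) + (0)·(-19) = 3
  c_2 = (2)·(1) + (2)·(-37) + (2)·(-40) + (2)·(60) + (-2)·(-8) + (-1)·(-19) = 3
  c_3 = (1)·(1) + (1)·(-37) + (1)·(-40) + (1)·(60) + (0)·(-8) + (-1)·(-19) = 3
  c_4 = (-2)·(1) + (-2)·(-37) + (-5)·(-40) + (-3)·(60) + (9)·(-8) + (1)·(-19) = 1
  c_5 = (-1)·(1) + (0)·(-37) + (-4)·(-40) + (-1)·(60) + (10)·(-8) + (1)·(-19) = 0
  c_6 = (1)·(1) + (0)·(-37) + (0)·(-40) + (0)·(60) + (2)·(-8) + (-1)·(-19) = 4
Writing each c_i in base p = 5:
  c_1 = 3 = 3·5^0
  c_2 = 3 = 3·5^0
  c_3 = 3 = 3·5^0
  c_4 = 1 = 1·5^0
  c_5 = 0
  c_6 = 4 = 4·5^0
λ_0 = (3, 3, 3, 1, 0, 4)

((3, 3, 3, 1, 0, 4),)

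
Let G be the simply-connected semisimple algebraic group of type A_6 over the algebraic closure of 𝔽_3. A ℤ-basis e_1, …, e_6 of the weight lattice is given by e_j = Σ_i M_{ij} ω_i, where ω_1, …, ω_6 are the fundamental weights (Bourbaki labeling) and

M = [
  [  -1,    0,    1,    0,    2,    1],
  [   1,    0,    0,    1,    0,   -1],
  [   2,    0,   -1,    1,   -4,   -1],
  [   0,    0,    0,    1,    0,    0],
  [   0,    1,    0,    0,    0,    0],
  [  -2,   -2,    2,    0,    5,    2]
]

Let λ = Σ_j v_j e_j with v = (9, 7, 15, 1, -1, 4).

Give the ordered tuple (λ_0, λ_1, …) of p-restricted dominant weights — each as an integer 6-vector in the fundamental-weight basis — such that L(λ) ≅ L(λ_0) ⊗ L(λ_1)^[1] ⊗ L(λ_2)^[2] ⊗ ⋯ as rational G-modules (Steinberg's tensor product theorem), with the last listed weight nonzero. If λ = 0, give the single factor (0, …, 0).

((2, 0, 1, 1, 1, 1), (2, 2, 1, 0, 2, 0))

In the fundamental-weight basis, λ has coordinates c = M·v (v = (9, 7, 15, 1, -1, 4)):
  c_1 = -1*9 + 0*7 + 1*15 + 0*1 + 2*-1 + 1*4 = 8
  c_2 = 1*9 + 0*7 + 0*15 + 1*1 + 0*-1 + -1*4 = 6
  c_3 = 2*9 + 0*7 + -1*15 + 1*1 + -4*-1 + -1*4 = 4
  c_4 = 0*9 + 0*7 + 0*15 + 1*1 + 0*-1 + 0*4 = 1
  c_5 = 0*9 + 1*7 + 0*15 + 0*1 + 0*-1 + 0*4 = 7
  c_6 = -2*9 + -2*7 + 2*15 + 0*1 + 5*-1 + 2*4 = 1
Writing each c_i in base p = 3:
  c_1 = 8 = 2·3^0 + 2·3^1
  c_2 = 6 = 0·3^0 + 2·3^1
  c_3 = 4 = 1·3^0 + 1·3^1
  c_4 = 1 = 1·3^0
  c_5 = 7 = 1·3^0 + 2·3^1
  c_6 = 1 = 1·3^0
Factor λ_0 = (2, 0, 1, 1, 1, 1)
Factor λ_1 = (2, 2, 1, 0, 2, 0)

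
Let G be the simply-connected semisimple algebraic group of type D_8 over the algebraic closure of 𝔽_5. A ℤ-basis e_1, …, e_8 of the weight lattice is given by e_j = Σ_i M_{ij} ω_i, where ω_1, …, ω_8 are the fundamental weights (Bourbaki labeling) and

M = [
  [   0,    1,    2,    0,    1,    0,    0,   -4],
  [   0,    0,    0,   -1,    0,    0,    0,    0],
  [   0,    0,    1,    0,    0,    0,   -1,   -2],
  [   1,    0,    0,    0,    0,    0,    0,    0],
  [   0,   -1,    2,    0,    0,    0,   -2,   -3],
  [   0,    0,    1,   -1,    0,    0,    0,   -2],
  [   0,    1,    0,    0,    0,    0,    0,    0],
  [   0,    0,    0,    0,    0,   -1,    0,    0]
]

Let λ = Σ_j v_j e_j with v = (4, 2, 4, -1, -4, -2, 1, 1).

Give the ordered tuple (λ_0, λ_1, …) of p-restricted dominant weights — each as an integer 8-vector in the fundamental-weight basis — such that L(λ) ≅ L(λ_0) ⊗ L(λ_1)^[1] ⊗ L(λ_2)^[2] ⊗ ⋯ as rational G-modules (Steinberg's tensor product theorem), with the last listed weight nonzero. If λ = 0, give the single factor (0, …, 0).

In the fundamental-weight basis, λ has coordinates c = M·v (v = (4, 2, 4, -1, -4, -2, 1, 1)):
  c_1 = (0)·(4) + (1)·(2) + (2)·(4) + (0)·(-1) + (1)·(-4) + (0)·(-2) + (0)·(1) + (-4)·(1) = 2
  c_2 = (0)·(4) + (0)·(2) + (0)·(4) + (-1)·(-1) + (0)·(-4) + (0)·(-2) + (0)·(1) + (0)·(1) = 1
  c_3 = (0)·(4) + (0)·(2) + (1)·(4) + (0)·(-1) + (0)·(-4) + (0)·(-2) + (-1)·(1) + (-2)·(1) = 1
  c_4 = (1)·(4) + (0)·(2) + (0)·(4) + (0)·(-1) + (0)·(-4) + (0)·(-2) + (0)·(1) + (0)·(1) = 4
  c_5 = (0)·(4) + (-1)·(2) + (2)·(4) + (0)·(-1) + (0)·(-4) + (0)·(-2) + (-2)·(1) + (-3)·(1) = 1
  c_6 = (0)·(4) + (0)·(2) + (1)·(4) + (-1)·(-1) + (0)·(-4) + (0)·(-2) + (0)·(1) + (-2)·(1) = 3
  c_7 = (0)·(4) + (1)·(2) + (0)·(4) + (0)·(-1) + (0)·(-4) + (0)·(-2) + (0)·(1) + (0)·(1) = 2
  c_8 = (0)·(4) + (0)·(2) + (0)·(4) + (0)·(-1) + (0)·(-4) + (-1)·(-2) + (0)·(1) + (0)·(1) = 2
p = 5; digits c_i = Σ_j d_{ij}·5^j, 0 ≤ d_{ij} < 5:
  c_1 = 2 = 2·5^0
  c_2 = 1 = 1·5^0
  c_3 = 1 = 1·5^0
  c_4 = 4 = 4·5^0
  c_5 = 1 = 1·5^0
  c_6 = 3 = 3·5^0
  c_7 = 2 = 2·5^0
  c_8 = 2 = 2·5^0
λ_0 = (2, 1, 1, 4, 1, 3, 2, 2)

((2, 1, 1, 4, 1, 3, 2, 2),)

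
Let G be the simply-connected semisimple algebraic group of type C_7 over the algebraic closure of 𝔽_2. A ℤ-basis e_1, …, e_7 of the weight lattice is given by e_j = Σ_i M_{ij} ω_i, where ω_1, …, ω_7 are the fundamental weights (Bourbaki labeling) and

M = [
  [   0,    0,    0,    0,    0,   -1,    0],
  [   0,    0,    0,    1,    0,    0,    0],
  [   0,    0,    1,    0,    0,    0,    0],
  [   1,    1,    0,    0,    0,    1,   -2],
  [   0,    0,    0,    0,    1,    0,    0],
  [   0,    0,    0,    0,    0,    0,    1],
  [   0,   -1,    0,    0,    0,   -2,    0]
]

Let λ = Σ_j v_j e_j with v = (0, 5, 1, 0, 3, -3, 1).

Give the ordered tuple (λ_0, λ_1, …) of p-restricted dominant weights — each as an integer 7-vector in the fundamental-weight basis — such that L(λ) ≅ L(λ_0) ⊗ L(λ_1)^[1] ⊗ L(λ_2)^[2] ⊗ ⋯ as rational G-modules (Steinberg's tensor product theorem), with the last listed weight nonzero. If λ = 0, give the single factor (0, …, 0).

ω-coordinates c = M·v, v = (0, 5, 1, 0, 3, -3, 1):
  c_1 = 0*0 + 0*5 + 0*1 + 0*0 + 0*3 + -1*-3 + 0*1 = 3
  c_2 = 0*0 + 0*5 + 0*1 + 1*0 + 0*3 + 0*-3 + 0*1 = 0
  c_3 = 0*0 + 0*5 + 1*1 + 0*0 + 0*3 + 0*-3 + 0*1 = 1
  c_4 = 1*0 + 1*5 + 0*1 + 0*0 + 0*3 + 1*-3 + -2*1 = 0
  c_5 = 0*0 + 0*5 + 0*1 + 0*0 + 1*3 + 0*-3 + 0*1 = 3
  c_6 = 0*0 + 0*5 + 0*1 + 0*0 + 0*3 + 0*-3 + 1*1 = 1
  c_7 = 0*0 + -1*5 + 0*1 + 0*0 + 0*3 + -2*-3 + 0*1 = 1
p = 2; digits c_i = Σ_j d_{ij}·2^j, 0 ≤ d_{ij} < 2:
  c_1 = 3 = 1·2^0 + 1·2^1
  c_2 = 0
  c_3 = 1 = 1·2^0
  c_4 = 0
  c_5 = 3 = 1·2^0 + 1·2^1
  c_6 = 1 = 1·2^0
  c_7 = 1 = 1·2^0
p-restricted factor λ_0 = (1, 0, 1, 0, 1, 1, 1)
p-restricted factor λ_1 = (1, 0, 0, 0, 1, 0, 0)

((1, 0, 1, 0, 1, 1, 1), (1, 0, 0, 0, 1, 0, 0))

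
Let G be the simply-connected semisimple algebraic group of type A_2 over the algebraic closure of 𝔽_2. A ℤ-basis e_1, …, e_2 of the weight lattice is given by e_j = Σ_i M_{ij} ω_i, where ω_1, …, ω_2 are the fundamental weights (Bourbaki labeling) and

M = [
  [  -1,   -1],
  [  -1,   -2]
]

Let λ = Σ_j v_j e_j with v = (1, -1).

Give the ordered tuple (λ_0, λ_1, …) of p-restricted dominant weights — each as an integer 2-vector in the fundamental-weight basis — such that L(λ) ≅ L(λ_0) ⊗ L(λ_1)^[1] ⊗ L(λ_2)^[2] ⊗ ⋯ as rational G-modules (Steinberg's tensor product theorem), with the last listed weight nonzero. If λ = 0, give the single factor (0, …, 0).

((0, 1),)

Converting to the ω-basis (c_i = row i of M dotted with v = (1, -1)):
  c_1 = (-1)·(1) + (-1)·(-1) = 0
  c_2 = (-1)·(1) + (-2)·(-1) = 1
Base-2 expansion of each c_i:
  c_1 = 0
  c_2 = 1 = 1·2^0
p-restricted factor λ_0 = (0, 1)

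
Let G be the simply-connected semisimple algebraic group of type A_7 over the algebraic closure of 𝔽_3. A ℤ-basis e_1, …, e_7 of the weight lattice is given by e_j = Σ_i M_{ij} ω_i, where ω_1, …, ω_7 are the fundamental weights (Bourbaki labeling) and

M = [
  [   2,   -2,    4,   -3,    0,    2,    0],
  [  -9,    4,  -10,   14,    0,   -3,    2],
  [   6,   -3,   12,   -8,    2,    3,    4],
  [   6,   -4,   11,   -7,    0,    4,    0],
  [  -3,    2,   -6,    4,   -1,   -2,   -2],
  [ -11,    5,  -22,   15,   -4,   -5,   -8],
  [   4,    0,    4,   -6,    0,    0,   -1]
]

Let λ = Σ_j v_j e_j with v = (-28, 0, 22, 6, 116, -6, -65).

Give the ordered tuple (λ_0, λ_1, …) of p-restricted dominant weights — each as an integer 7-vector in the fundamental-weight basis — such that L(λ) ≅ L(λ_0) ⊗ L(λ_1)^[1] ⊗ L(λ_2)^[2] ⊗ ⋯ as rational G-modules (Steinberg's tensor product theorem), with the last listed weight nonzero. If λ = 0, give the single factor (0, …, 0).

In the fundamental-weight basis, λ has coordinates c = M·v (v = (-28, 0, 22, 6, 116, -6, -65)):
  c_1 = (2)·(-28) + (-2)·(0) + (4)·(22) + (-3)·(6) + (0)·(116) + (2)·(-6) + (0)·(-65) = 2
  c_2 = (-9)·(-28) + (4)·(0) + (-10)·(22) + (14)·(6) + (0)·(116) + (-3)·(-6) + (2)·(-65) = 4
  c_3 = (6)·(-28) + (-3)·(0) + (12)·(22) + (-8)·(6) + (2)·(116) + (3)·(-6) + (4)·(-65) = 2
  c_4 = (6)·(-28) + (-4)·(0) + (11)·(22) + (-7)·(6) + (0)·(116) + (4)·(-6) + (0)·(-65) = 8
  c_5 = (-3)·(-28) + (2)·(0) + (-6)·(22) + (4)·(6) + (-1)·(116) + (-2)·(-6) + (-2)·(-65) = 2
  c_6 = (-11)·(-28) + (5)·(0) + (-22)·(22) + (15)·(6) + (-4)·(116) + (-5)·(-6) + (-8)·(-65) = 0
  c_7 = (4)·(-28) + (0)·(0) + (4)·(22) + (-6)·(6) + (0)·(116) + (0)·(-6) + (-1)·(-65) = 5
Base-3 expansion of each c_i:
  c_1 = 2 = 2·3^0
  c_2 = 4 = 1·3^0 + 1·3^1
  c_3 = 2 = 2·3^0
  c_4 = 8 = 2·3^0 + 2·3^1
  c_5 = 2 = 2·3^0
  c_6 = 0
  c_7 = 5 = 2·3^0 + 1·3^1
λ_0 = (2, 1, 2, 2, 2, 0, 2)
λ_1 = (0, 1, 0, 2, 0, 0, 1)

((2, 1, 2, 2, 2, 0, 2), (0, 1, 0, 2, 0, 0, 1))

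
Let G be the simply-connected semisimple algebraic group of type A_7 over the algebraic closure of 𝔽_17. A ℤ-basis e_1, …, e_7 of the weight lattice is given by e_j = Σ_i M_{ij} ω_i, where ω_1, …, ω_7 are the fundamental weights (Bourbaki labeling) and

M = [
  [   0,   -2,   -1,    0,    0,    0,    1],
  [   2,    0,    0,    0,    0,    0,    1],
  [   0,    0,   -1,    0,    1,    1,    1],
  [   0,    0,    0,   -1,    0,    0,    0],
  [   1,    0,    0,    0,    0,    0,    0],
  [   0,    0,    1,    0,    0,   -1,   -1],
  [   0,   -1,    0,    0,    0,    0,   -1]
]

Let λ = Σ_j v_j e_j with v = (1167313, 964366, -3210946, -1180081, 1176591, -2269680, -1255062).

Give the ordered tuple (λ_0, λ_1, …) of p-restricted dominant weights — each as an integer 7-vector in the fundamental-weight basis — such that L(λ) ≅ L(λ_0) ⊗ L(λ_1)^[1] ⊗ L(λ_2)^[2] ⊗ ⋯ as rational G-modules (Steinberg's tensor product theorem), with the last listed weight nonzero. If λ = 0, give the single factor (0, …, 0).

((3, 13, 11, 9, 8, 10, 13), (16, 8, 7, 5, 2, 13, 14), (8, 12, 10, 3, 10, 14, 2), (5, 15, 5, 2, 16, 12, 8), (0, 12, 10, 14, 13, 3, 3))

ω-coordinates c = M·v, v = (1167313, 964366, -3210946, -1180081, 1176591, -2269680, -1255062):
  c_1 = 0*1167313 + -2*964366 + -1*-3210946 + 0*-1180081 + 0*1176591 + 0*-2269680 + 1*-1255062 = 27152
  c_2 = 2*1167313 + 0*964366 + 0*-3210946 + 0*-1180081 + 0*1176591 + 0*-2269680 + 1*-1255062 = 1079564
  c_3 = 0*1167313 + 0*964366 + -1*-3210946 + 0*-1180081 + 1*1176591 + 1*-2269680 + 1*-1255062 = 862795
  c_4 = 0*1167313 + 0*964366 + 0*-3210946 + -1*-1180081 + 0*1176591 + 0*-2269680 + 0*-1255062 = 1180081
  c_5 = 1*1167313 + 0*964366 + 0*-3210946 + 0*-1180081 + 0*1176591 + 0*-2269680 + 0*-1255062 = 1167313
  c_6 = 0*1167313 + 0*964366 + 1*-3210946 + 0*-1180081 + 0*1176591 + -1*-2269680 + -1*-1255062 = 313796
  c_7 = 0*1167313 + -1*964366 + 0*-3210946 + 0*-1180081 + 0*1176591 + 0*-2269680 + -1*-1255062 = 290696
Expand coordinatewise in base 17:
  c_1 = 27152 = 3·17^0 + 16·17^1 + 8·17^2 + 5·17^3
  c_2 = 1079564 = 13·17^0 + 8·17^1 + 12·17^2 + 15·17^3 + 12·17^4
  c_3 = 862795 = 11·17^0 + 7·17^1 + 10·17^2 + 5·17^3 + 10·17^4
  c_4 = 1180081 = 9·17^0 + 5·17^1 + 3·17^2 + 2·17^3 + 14·17^4
  c_5 = 1167313 = 8·17^0 + 2·17^1 + 10·17^2 + 16·17^3 + 13·17^4
  c_6 = 313796 = 10·17^0 + 13·17^1 + 14·17^2 + 12·17^3 + 3·17^4
  c_7 = 290696 = 13·17^0 + 14·17^1 + 2·17^2 + 8·17^3 + 3·17^4
λ_0 = (3, 13, 11, 9, 8, 10, 13)
λ_1 = (16, 8, 7, 5, 2, 13, 14)
λ_2 = (8, 12, 10, 3, 10, 14, 2)
λ_3 = (5, 15, 5, 2, 16, 12, 8)
λ_4 = (0, 12, 10, 14, 13, 3, 3)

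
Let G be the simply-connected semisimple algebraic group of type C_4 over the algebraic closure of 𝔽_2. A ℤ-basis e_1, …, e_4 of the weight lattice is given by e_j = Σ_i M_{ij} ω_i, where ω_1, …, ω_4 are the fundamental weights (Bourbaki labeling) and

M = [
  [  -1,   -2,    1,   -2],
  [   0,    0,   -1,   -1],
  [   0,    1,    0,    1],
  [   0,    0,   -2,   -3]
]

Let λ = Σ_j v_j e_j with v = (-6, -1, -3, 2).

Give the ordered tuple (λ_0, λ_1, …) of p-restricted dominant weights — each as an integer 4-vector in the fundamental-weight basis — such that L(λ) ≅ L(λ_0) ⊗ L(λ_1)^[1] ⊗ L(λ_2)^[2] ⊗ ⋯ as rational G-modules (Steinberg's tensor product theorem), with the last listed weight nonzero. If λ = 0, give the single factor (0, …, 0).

((1, 1, 1, 0),)

Change of basis e → ω: c = M·v where v = (-6, -1, -3, 2):
  c_1 = (-1)·(-6) + (-2)·(-1) + (1)·(-3) + (-2)·(2) = 1
  c_2 = (0)·(-6) + (0)·(-1) + (-1)·(-3) + (-1)·(2) = 1
  c_3 = (0)·(-6) + (1)·(-1) + (0)·(-3) + 1·2 = 1
  c_4 = (0)·(-6) + (0)·(-1) + (-2)·(-3) + (-3)·(2) = 0
p = 2; digits c_i = Σ_j d_{ij}·2^j, 0 ≤ d_{ij} < 2:
  c_1 = 1 = 1·2^0
  c_2 = 1 = 1·2^0
  c_3 = 1 = 1·2^0
  c_4 = 0
p-restricted factor λ_0 = (1, 1, 1, 0)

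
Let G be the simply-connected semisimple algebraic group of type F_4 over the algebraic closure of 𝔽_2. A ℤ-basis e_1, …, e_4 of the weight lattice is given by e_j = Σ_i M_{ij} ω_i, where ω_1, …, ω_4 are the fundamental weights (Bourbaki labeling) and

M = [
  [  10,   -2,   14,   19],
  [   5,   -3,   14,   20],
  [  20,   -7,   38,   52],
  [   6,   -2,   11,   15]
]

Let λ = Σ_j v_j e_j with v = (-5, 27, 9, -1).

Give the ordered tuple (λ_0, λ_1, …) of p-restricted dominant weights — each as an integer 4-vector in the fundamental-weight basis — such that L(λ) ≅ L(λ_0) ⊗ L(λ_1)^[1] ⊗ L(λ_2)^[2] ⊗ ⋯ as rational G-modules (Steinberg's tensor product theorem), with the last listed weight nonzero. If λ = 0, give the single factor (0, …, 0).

((1, 0, 1, 0), (1, 0, 0, 0))

ω-coordinates c = M·v, v = (-5, 27, 9, -1):
  c_1 = (10)·(-5) + (-2)·(27) + 14·9 + (19)·(-1) = 3
  c_2 = (5)·(-5) + (-3)·(27) + 14·9 + (20)·(-1) = 0
  c_3 = (20)·(-5) + (-7)·(27) + 38·9 + (52)·(-1) = 1
  c_4 = (6)·(-5) + (-2)·(27) + 11·9 + (15)·(-1) = 0
Base-2 expansion of each c_i:
  c_1 = 3 = 1·2^0 + 1·2^1
  c_2 = 0
  c_3 = 1 = 1·2^0
  c_4 = 0
Factor λ_0 = (1, 0, 1, 0)
Factor λ_1 = (1, 0, 0, 0)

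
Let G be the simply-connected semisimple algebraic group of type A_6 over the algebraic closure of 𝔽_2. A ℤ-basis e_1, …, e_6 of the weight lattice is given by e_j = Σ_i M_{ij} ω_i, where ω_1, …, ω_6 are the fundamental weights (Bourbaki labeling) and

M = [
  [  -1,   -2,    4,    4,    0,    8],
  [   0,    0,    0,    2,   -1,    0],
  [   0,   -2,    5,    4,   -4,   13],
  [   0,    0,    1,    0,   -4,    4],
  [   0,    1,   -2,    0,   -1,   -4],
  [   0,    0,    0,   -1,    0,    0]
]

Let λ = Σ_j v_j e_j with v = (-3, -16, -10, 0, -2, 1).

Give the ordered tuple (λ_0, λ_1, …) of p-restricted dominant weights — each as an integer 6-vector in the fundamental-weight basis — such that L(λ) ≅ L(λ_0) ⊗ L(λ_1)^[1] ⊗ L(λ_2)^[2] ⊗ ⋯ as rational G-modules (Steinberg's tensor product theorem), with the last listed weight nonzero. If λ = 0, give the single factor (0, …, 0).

Compute c_i = Σ_j M_{ij} v_j with v = (-3, -16, -10, 0, -2, 1):
  c_1 = -1*-3 + -2*-16 + 4*-10 + 4*0 + 0*-2 + 8*1 = 3
  c_2 = 0*-3 + 0*-16 + 0*-10 + 2*0 + -1*-2 + 0*1 = 2
  c_3 = 0*-3 + -2*-16 + 5*-10 + 4*0 + -4*-2 + 13*1 = 3
  c_4 = 0*-3 + 0*-16 + 1*-10 + 0*0 + -4*-2 + 4*1 = 2
  c_5 = 0*-3 + 1*-16 + -2*-10 + 0*0 + -1*-2 + -4*1 = 2
  c_6 = 0*-3 + 0*-16 + 0*-10 + -1*0 + 0*-2 + 0*1 = 0
p = 2; digits c_i = Σ_j d_{ij}·2^j, 0 ≤ d_{ij} < 2:
  c_1 = 3 = 1·2^0 + 1·2^1
  c_2 = 2 = 0·2^0 + 1·2^1
  c_3 = 3 = 1·2^0 + 1·2^1
  c_4 = 2 = 0·2^0 + 1·2^1
  c_5 = 2 = 0·2^0 + 1·2^1
  c_6 = 0
λ_0 = (1, 0, 1, 0, 0, 0)
λ_1 = (1, 1, 1, 1, 1, 0)

((1, 0, 1, 0, 0, 0), (1, 1, 1, 1, 1, 0))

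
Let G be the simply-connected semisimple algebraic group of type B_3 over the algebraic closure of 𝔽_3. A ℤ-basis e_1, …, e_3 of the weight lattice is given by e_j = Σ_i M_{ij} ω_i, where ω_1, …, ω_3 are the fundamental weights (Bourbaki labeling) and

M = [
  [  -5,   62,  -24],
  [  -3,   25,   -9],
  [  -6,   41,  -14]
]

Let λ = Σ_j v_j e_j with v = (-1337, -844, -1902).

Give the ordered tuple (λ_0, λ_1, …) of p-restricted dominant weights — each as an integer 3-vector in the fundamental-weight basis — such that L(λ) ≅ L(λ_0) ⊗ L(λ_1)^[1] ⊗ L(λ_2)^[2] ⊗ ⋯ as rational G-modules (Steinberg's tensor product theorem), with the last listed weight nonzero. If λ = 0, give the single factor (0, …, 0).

((2, 2, 1), (1, 0, 0), (0, 0, 2), (0, 1, 1))

Compute c_i = Σ_j M_{ij} v_j with v = (-1337, -844, -1902):
  c_1 = (-5)·(-1337) + (62)·(-844) + (-24)·(-1902) = 5
  c_2 = (-3)·(-1337) + (25)·(-844) + (-9)·(-1902) = 29
  c_3 = (-6)·(-1337) + (41)·(-844) + (-14)·(-1902) = 46
Writing each c_i in base p = 3:
  c_1 = 5 = 2·3^0 + 1·3^1
  c_2 = 29 = 2·3^0 + 0·3^1 + 0·3^2 + 1·3^3
  c_3 = 46 = 1·3^0 + 0·3^1 + 2·3^2 + 1·3^3
λ_0 = (2, 2, 1)
λ_1 = (1, 0, 0)
λ_2 = (0, 0, 2)
λ_3 = (0, 1, 1)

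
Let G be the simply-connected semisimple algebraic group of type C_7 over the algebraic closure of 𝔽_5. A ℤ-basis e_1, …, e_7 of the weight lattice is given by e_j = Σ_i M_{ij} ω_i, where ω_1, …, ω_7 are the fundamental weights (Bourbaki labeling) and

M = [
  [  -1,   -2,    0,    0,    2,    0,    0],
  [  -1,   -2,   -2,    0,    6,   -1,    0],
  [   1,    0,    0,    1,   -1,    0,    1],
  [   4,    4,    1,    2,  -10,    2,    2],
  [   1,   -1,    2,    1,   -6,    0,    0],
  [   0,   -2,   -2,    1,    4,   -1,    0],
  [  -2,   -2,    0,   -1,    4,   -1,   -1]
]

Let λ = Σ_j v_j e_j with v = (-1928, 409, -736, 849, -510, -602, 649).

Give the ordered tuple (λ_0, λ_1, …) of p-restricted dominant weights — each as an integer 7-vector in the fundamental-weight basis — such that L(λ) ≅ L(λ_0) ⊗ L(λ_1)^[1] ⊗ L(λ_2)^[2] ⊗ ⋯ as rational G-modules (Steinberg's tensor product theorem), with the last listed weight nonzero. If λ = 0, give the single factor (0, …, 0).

Change of basis e → ω: c = M·v where v = (-1928, 409, -736, 849, -510, -602, 649):
  c_1 = (-1)·(-1928) + (-2)·(409) + (0)·(-736) + (0)·(849) + (2)·(-510) + (0)·(-602) + (0)·(649) = 90
  c_2 = (-1)·(-1928) + (-2)·(409) + (-2)·(-736) + (0)·(849) + (6)·(-510) + (-1)·(-602) + (0)·(649) = 124
  c_3 = (1)·(-1928) + (0)·(409) + (0)·(-736) + (1)·(849) + (-1)·(-510) + (0)·(-602) + (1)·(649) = 80
  c_4 = (4)·(-1928) + (4)·(409) + (1)·(-736) + (2)·(849) + (-10)·(-510) + (2)·(-602) + (2)·(649) = 80
  c_5 = (1)·(-1928) + (-1)·(409) + (2)·(-736) + (1)·(849) + (-6)·(-510) + (0)·(-602) + (0)·(649) = 100
  c_6 = (0)·(-1928) + (-2)·(409) + (-2)·(-736) + (1)·(849) + (4)·(-510) + (-1)·(-602) + (0)·(649) = 65
  c_7 = (-2)·(-1928) + (-2)·(409) + (0)·(-736) + (-1)·(849) + (4)·(-510) + (-1)·(-602) + (-1)·(649) = 102
Base-5 expansion of each c_i:
  c_1 = 90 = 0·5^0 + 3·5^1 + 3·5^2
  c_2 = 124 = 4·5^0 + 4·5^1 + 4·5^2
  c_3 = 80 = 0·5^0 + 1·5^1 + 3·5^2
  c_4 = 80 = 0·5^0 + 1·5^1 + 3·5^2
  c_5 = 100 = 0·5^0 + 0·5^1 + 4·5^2
  c_6 = 65 = 0·5^0 + 3·5^1 + 2·5^2
  c_7 = 102 = 2·5^0 + 0·5^1 + 4·5^2
Factor λ_0 = (0, 4, 0, 0, 0, 0, 2)
Factor λ_1 = (3, 4, 1, 1, 0, 3, 0)
Factor λ_2 = (3, 4, 3, 3, 4, 2, 4)

((0, 4, 0, 0, 0, 0, 2), (3, 4, 1, 1, 0, 3, 0), (3, 4, 3, 3, 4, 2, 4))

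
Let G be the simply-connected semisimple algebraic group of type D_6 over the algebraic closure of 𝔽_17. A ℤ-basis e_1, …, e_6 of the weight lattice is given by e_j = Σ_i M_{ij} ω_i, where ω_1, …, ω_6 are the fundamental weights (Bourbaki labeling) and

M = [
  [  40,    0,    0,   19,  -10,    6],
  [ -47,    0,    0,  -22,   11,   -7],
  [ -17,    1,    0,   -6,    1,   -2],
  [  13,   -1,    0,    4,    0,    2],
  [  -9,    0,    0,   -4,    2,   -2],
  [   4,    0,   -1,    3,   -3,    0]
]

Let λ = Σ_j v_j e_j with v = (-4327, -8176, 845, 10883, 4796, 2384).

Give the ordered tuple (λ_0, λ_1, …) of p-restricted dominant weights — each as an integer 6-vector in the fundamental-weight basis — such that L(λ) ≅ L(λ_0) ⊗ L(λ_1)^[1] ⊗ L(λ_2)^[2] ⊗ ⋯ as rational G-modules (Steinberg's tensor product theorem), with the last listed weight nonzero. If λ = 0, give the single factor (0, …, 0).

In the fundamental-weight basis, λ has coordinates c = M·v (v = (-4327, -8176, 845, 10883, 4796, 2384)):
  c_1 = 40*-4327 + 0*-8176 + 0*845 + 19*10883 + -10*4796 + 6*2384 = 41
  c_2 = -47*-4327 + 0*-8176 + 0*845 + -22*10883 + 11*4796 + -7*2384 = 11
  c_3 = -17*-4327 + 1*-8176 + 0*845 + -6*10883 + 1*4796 + -2*2384 = 113
  c_4 = 13*-4327 + -1*-8176 + 0*845 + 4*10883 + 0*4796 + 2*2384 = 225
  c_5 = -9*-4327 + 0*-8176 + 0*845 + -4*10883 + 2*4796 + -2*2384 = 235
  c_6 = 4*-4327 + 0*-8176 + -1*845 + 3*10883 + -3*4796 + 0*2384 = 108
Writing each c_i in base p = 17:
  c_1 = 41 = 7·17^0 + 2·17^1
  c_2 = 11 = 11·17^0
  c_3 = 113 = 11·17^0 + 6·17^1
  c_4 = 225 = 4·17^0 + 13·17^1
  c_5 = 235 = 14·17^0 + 13·17^1
  c_6 = 108 = 6·17^0 + 6·17^1
p-restricted factor λ_0 = (7, 11, 11, 4, 14, 6)
p-restricted factor λ_1 = (2, 0, 6, 13, 13, 6)

((7, 11, 11, 4, 14, 6), (2, 0, 6, 13, 13, 6))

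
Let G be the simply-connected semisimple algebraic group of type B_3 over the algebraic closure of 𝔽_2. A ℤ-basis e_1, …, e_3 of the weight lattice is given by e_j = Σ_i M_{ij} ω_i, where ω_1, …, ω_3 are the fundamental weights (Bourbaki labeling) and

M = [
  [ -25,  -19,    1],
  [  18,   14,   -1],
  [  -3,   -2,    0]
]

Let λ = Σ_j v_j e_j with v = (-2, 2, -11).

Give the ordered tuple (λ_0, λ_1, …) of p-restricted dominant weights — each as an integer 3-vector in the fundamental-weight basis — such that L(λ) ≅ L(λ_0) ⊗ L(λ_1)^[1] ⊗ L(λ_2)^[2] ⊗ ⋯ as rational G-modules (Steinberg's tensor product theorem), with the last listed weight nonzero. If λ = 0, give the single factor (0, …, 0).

((1, 1, 0), (0, 1, 1))

ω-coordinates c = M·v, v = (-2, 2, -11):
  c_1 = (-25)·(-2) + (-19)·(2) + (1)·(-11) = 1
  c_2 = (18)·(-2) + (14)·(2) + (-1)·(-11) = 3
  c_3 = (-3)·(-2) + (-2)·(2) + (0)·(-11) = 2
p = 2; digits c_i = Σ_j d_{ij}·2^j, 0 ≤ d_{ij} < 2:
  c_1 = 1 = 1·2^0
  c_2 = 3 = 1·2^0 + 1·2^1
  c_3 = 2 = 0·2^0 + 1·2^1
λ_0 = (1, 1, 0)
λ_1 = (0, 1, 1)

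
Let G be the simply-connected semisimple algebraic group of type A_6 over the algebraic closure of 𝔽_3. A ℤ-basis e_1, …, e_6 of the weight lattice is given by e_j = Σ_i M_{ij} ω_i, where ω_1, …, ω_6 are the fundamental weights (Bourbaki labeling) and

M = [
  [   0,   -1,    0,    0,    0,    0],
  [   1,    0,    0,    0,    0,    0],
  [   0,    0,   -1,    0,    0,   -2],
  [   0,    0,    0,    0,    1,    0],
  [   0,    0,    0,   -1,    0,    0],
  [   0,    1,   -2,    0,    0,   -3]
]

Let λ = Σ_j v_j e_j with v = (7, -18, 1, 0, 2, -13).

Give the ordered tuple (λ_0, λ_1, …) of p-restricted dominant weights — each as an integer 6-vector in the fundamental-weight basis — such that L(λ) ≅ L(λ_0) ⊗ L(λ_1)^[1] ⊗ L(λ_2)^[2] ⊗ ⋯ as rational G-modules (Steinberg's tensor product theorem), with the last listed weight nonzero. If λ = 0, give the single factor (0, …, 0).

Change of basis e → ω: c = M·v where v = (7, -18, 1, 0, 2, -13):
  c_1 = 0*7 + -1*-18 + 0*1 + 0*0 + 0*2 + 0*-13 = 18
  c_2 = 1*7 + 0*-18 + 0*1 + 0*0 + 0*2 + 0*-13 = 7
  c_3 = 0*7 + 0*-18 + -1*1 + 0*0 + 0*2 + -2*-13 = 25
  c_4 = 0*7 + 0*-18 + 0*1 + 0*0 + 1*2 + 0*-13 = 2
  c_5 = 0*7 + 0*-18 + 0*1 + -1*0 + 0*2 + 0*-13 = 0
  c_6 = 0*7 + 1*-18 + -2*1 + 0*0 + 0*2 + -3*-13 = 19
p = 3; digits c_i = Σ_j d_{ij}·3^j, 0 ≤ d_{ij} < 3:
  c_1 = 18 = 0·3^0 + 0·3^1 + 2·3^2
  c_2 = 7 = 1·3^0 + 2·3^1
  c_3 = 25 = 1·3^0 + 2·3^1 + 2·3^2
  c_4 = 2 = 2·3^0
  c_5 = 0
  c_6 = 19 = 1·3^0 + 0·3^1 + 2·3^2
p-restricted factor λ_0 = (0, 1, 1, 2, 0, 1)
p-restricted factor λ_1 = (0, 2, 2, 0, 0, 0)
p-restricted factor λ_2 = (2, 0, 2, 0, 0, 2)

((0, 1, 1, 2, 0, 1), (0, 2, 2, 0, 0, 0), (2, 0, 2, 0, 0, 2))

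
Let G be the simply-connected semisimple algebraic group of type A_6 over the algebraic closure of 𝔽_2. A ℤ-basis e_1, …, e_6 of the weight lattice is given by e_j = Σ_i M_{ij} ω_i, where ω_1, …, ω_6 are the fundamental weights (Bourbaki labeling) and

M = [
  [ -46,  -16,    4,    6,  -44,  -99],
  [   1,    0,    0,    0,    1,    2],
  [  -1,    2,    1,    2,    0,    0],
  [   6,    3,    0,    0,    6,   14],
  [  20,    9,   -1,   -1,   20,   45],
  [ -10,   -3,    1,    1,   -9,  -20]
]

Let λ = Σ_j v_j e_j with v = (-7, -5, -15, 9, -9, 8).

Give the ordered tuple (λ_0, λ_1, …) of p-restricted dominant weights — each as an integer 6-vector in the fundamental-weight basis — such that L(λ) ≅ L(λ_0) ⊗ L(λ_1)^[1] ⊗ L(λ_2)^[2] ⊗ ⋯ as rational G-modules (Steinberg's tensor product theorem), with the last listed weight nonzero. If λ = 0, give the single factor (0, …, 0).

Compute c_i = Σ_j M_{ij} v_j with v = (-7, -5, -15, 9, -9, 8):
  c_1 = (-46)·(-7) + (-16)·(-5) + (4)·(-15) + 6·9 + (-44)·(-9) + (-99)·(8) = 0
  c_2 = (1)·(-7) + (0)·(-5) + (0)·(-15) + 0·9 + (1)·(-9) + 2·8 = 0
  c_3 = (-1)·(-7) + (2)·(-5) + (1)·(-15) + 2·9 + (0)·(-9) + 0·8 = 0
  c_4 = (6)·(-7) + (3)·(-5) + (0)·(-15) + 0·9 + (6)·(-9) + 14·8 = 1
  c_5 = (20)·(-7) + (9)·(-5) + (-1)·(-15) + (-1)·(9) + (20)·(-9) + 45·8 = 1
  c_6 = (-10)·(-7) + (-3)·(-5) + (1)·(-15) + 1·9 + (-9)·(-9) + (-20)·(8) = 0
Writing each c_i in base p = 2:
  c_1 = 0
  c_2 = 0
  c_3 = 0
  c_4 = 1 = 1·2^0
  c_5 = 1 = 1·2^0
  c_6 = 0
λ_0 = (0, 0, 0, 1, 1, 0)

((0, 0, 0, 1, 1, 0),)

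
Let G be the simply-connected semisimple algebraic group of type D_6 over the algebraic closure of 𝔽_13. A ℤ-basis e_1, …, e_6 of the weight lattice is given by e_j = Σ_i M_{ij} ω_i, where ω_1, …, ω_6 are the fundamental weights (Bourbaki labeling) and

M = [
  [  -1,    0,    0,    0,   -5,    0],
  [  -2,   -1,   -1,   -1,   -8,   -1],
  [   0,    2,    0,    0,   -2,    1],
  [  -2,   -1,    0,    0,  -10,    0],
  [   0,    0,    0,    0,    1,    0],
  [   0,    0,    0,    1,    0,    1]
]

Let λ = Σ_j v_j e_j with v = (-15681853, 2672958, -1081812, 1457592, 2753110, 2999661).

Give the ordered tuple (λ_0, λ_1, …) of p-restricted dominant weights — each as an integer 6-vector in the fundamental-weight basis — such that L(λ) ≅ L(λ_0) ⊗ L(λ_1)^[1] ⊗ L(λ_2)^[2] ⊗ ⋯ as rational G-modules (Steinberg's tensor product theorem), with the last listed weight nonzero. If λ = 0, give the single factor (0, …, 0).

In the fundamental-weight basis, λ has coordinates c = M·v (v = (-15681853, 2672958, -1081812, 1457592, 2753110, 2999661)):
  c_1 = (-1)·(-15681853) + 0·2672958 + (0)·(-1081812) + 0·1457592 + (-5)·(2753110) + 0·2999661 = 1916303
  c_2 = (-2)·(-15681853) + (-1)·(2672958) + (-1)·(-1081812) + (-1)·(1457592) + (-8)·(2753110) + (-1)·(2999661) = 3290427
  c_3 = (0)·(-15681853) + 2·2672958 + (0)·(-1081812) + 0·1457592 + (-2)·(2753110) + 1·2999661 = 2839357
  c_4 = (-2)·(-15681853) + (-1)·(2672958) + (0)·(-1081812) + 0·1457592 + (-10)·(2753110) + 0·2999661 = 1159648
  c_5 = (0)·(-15681853) + 0·2672958 + (0)·(-1081812) + 0·1457592 + 1·2753110 + 0·2999661 = 2753110
  c_6 = (0)·(-15681853) + 0·2672958 + (0)·(-1081812) + 1·1457592 + 0·2753110 + 1·2999661 = 4457253
Writing each c_i in base p = 13:
  c_1 = 1916303 = 12·13^0 + 0·13^1 + 3·13^2 + 1·13^3 + 2·13^4 + 5·13^5
  c_2 = 3290427 = 10·13^0 + 12·13^1 + 8·13^2 + 2·13^3 + 11·13^4 + 8·13^5
  c_3 = 2839357 = 1·13^0 + 12·13^1 + 4·13^2 + 5·13^3 + 8·13^4 + 7·13^5
  c_4 = 1159648 = 9·13^0 + 10·13^1 + 10·13^2 + 7·13^3 + 1·13^4 + 3·13^5
  c_5 = 2753110 = 9·13^0 + 7·13^1 + 1·13^2 + 5·13^3 + 5·13^4 + 7·13^5
  c_6 = 4457253 = 8·13^0 + 3·13^1 + 10·13^2 + 0·13^3 + 0·13^4 + 12·13^5
p-restricted factor λ_0 = (12, 10, 1, 9, 9, 8)
p-restricted factor λ_1 = (0, 12, 12, 10, 7, 3)
p-restricted factor λ_2 = (3, 8, 4, 10, 1, 10)
p-restricted factor λ_3 = (1, 2, 5, 7, 5, 0)
p-restricted factor λ_4 = (2, 11, 8, 1, 5, 0)
p-restricted factor λ_5 = (5, 8, 7, 3, 7, 12)

((12, 10, 1, 9, 9, 8), (0, 12, 12, 10, 7, 3), (3, 8, 4, 10, 1, 10), (1, 2, 5, 7, 5, 0), (2, 11, 8, 1, 5, 0), (5, 8, 7, 3, 7, 12))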